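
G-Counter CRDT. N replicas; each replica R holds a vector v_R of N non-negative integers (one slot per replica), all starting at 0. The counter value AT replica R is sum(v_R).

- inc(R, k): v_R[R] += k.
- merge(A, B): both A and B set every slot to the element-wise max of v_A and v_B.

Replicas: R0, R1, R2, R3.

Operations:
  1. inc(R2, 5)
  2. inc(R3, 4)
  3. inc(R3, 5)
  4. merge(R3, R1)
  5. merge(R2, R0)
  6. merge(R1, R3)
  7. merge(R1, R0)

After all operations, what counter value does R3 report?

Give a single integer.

Answer: 9

Derivation:
Op 1: inc R2 by 5 -> R2=(0,0,5,0) value=5
Op 2: inc R3 by 4 -> R3=(0,0,0,4) value=4
Op 3: inc R3 by 5 -> R3=(0,0,0,9) value=9
Op 4: merge R3<->R1 -> R3=(0,0,0,9) R1=(0,0,0,9)
Op 5: merge R2<->R0 -> R2=(0,0,5,0) R0=(0,0,5,0)
Op 6: merge R1<->R3 -> R1=(0,0,0,9) R3=(0,0,0,9)
Op 7: merge R1<->R0 -> R1=(0,0,5,9) R0=(0,0,5,9)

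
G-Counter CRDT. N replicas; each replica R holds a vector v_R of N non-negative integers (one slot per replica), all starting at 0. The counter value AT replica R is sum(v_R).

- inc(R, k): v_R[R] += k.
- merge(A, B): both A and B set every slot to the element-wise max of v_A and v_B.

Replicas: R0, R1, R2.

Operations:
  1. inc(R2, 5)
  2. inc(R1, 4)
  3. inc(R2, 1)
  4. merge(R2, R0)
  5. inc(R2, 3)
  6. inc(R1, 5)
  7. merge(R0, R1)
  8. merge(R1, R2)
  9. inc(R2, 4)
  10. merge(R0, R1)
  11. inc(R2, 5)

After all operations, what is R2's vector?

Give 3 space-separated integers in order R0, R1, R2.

Answer: 0 9 18

Derivation:
Op 1: inc R2 by 5 -> R2=(0,0,5) value=5
Op 2: inc R1 by 4 -> R1=(0,4,0) value=4
Op 3: inc R2 by 1 -> R2=(0,0,6) value=6
Op 4: merge R2<->R0 -> R2=(0,0,6) R0=(0,0,6)
Op 5: inc R2 by 3 -> R2=(0,0,9) value=9
Op 6: inc R1 by 5 -> R1=(0,9,0) value=9
Op 7: merge R0<->R1 -> R0=(0,9,6) R1=(0,9,6)
Op 8: merge R1<->R2 -> R1=(0,9,9) R2=(0,9,9)
Op 9: inc R2 by 4 -> R2=(0,9,13) value=22
Op 10: merge R0<->R1 -> R0=(0,9,9) R1=(0,9,9)
Op 11: inc R2 by 5 -> R2=(0,9,18) value=27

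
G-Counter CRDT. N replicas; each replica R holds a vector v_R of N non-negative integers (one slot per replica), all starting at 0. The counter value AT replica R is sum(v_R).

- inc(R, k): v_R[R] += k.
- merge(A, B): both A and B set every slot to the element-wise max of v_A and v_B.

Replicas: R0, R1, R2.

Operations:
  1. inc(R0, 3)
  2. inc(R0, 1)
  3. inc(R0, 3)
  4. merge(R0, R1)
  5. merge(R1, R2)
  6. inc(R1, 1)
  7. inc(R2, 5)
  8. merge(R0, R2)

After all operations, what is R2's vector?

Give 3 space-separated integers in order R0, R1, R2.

Op 1: inc R0 by 3 -> R0=(3,0,0) value=3
Op 2: inc R0 by 1 -> R0=(4,0,0) value=4
Op 3: inc R0 by 3 -> R0=(7,0,0) value=7
Op 4: merge R0<->R1 -> R0=(7,0,0) R1=(7,0,0)
Op 5: merge R1<->R2 -> R1=(7,0,0) R2=(7,0,0)
Op 6: inc R1 by 1 -> R1=(7,1,0) value=8
Op 7: inc R2 by 5 -> R2=(7,0,5) value=12
Op 8: merge R0<->R2 -> R0=(7,0,5) R2=(7,0,5)

Answer: 7 0 5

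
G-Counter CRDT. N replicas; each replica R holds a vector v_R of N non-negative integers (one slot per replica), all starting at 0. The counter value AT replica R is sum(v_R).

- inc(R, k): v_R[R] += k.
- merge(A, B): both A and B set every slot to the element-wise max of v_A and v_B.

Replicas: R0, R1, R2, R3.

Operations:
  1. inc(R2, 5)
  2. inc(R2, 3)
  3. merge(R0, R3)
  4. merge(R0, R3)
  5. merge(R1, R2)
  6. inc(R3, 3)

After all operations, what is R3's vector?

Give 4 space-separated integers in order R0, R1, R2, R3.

Answer: 0 0 0 3

Derivation:
Op 1: inc R2 by 5 -> R2=(0,0,5,0) value=5
Op 2: inc R2 by 3 -> R2=(0,0,8,0) value=8
Op 3: merge R0<->R3 -> R0=(0,0,0,0) R3=(0,0,0,0)
Op 4: merge R0<->R3 -> R0=(0,0,0,0) R3=(0,0,0,0)
Op 5: merge R1<->R2 -> R1=(0,0,8,0) R2=(0,0,8,0)
Op 6: inc R3 by 3 -> R3=(0,0,0,3) value=3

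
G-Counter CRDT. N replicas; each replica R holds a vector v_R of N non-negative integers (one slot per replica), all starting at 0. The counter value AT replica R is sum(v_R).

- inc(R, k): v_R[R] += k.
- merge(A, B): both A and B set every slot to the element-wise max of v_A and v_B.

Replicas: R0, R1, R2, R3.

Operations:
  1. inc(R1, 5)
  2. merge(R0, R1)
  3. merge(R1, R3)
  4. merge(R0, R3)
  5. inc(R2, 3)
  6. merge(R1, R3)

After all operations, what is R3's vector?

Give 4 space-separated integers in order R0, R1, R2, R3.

Answer: 0 5 0 0

Derivation:
Op 1: inc R1 by 5 -> R1=(0,5,0,0) value=5
Op 2: merge R0<->R1 -> R0=(0,5,0,0) R1=(0,5,0,0)
Op 3: merge R1<->R3 -> R1=(0,5,0,0) R3=(0,5,0,0)
Op 4: merge R0<->R3 -> R0=(0,5,0,0) R3=(0,5,0,0)
Op 5: inc R2 by 3 -> R2=(0,0,3,0) value=3
Op 6: merge R1<->R3 -> R1=(0,5,0,0) R3=(0,5,0,0)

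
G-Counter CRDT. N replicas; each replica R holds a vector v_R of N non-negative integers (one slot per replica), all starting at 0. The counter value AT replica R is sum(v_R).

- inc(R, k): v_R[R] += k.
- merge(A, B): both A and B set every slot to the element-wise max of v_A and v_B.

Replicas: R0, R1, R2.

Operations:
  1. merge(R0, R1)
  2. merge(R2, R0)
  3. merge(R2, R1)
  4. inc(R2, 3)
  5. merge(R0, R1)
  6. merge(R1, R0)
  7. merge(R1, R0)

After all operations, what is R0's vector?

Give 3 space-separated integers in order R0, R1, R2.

Answer: 0 0 0

Derivation:
Op 1: merge R0<->R1 -> R0=(0,0,0) R1=(0,0,0)
Op 2: merge R2<->R0 -> R2=(0,0,0) R0=(0,0,0)
Op 3: merge R2<->R1 -> R2=(0,0,0) R1=(0,0,0)
Op 4: inc R2 by 3 -> R2=(0,0,3) value=3
Op 5: merge R0<->R1 -> R0=(0,0,0) R1=(0,0,0)
Op 6: merge R1<->R0 -> R1=(0,0,0) R0=(0,0,0)
Op 7: merge R1<->R0 -> R1=(0,0,0) R0=(0,0,0)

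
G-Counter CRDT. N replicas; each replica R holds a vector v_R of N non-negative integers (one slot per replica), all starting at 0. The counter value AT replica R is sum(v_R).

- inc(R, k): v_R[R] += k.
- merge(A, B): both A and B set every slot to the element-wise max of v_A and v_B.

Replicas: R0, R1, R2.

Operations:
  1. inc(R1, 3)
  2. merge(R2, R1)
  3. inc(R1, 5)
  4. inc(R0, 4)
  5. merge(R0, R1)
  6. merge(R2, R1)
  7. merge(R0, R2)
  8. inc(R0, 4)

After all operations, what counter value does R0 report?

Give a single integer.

Answer: 16

Derivation:
Op 1: inc R1 by 3 -> R1=(0,3,0) value=3
Op 2: merge R2<->R1 -> R2=(0,3,0) R1=(0,3,0)
Op 3: inc R1 by 5 -> R1=(0,8,0) value=8
Op 4: inc R0 by 4 -> R0=(4,0,0) value=4
Op 5: merge R0<->R1 -> R0=(4,8,0) R1=(4,8,0)
Op 6: merge R2<->R1 -> R2=(4,8,0) R1=(4,8,0)
Op 7: merge R0<->R2 -> R0=(4,8,0) R2=(4,8,0)
Op 8: inc R0 by 4 -> R0=(8,8,0) value=16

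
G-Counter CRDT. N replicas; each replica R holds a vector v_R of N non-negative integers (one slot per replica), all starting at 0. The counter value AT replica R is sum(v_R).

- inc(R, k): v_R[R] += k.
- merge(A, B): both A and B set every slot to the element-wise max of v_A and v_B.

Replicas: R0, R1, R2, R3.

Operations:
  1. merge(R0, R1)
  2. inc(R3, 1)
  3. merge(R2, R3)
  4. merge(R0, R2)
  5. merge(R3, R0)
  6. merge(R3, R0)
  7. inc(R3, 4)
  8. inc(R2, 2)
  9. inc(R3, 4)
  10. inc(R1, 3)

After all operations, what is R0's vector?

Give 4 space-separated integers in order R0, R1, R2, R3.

Op 1: merge R0<->R1 -> R0=(0,0,0,0) R1=(0,0,0,0)
Op 2: inc R3 by 1 -> R3=(0,0,0,1) value=1
Op 3: merge R2<->R3 -> R2=(0,0,0,1) R3=(0,0,0,1)
Op 4: merge R0<->R2 -> R0=(0,0,0,1) R2=(0,0,0,1)
Op 5: merge R3<->R0 -> R3=(0,0,0,1) R0=(0,0,0,1)
Op 6: merge R3<->R0 -> R3=(0,0,0,1) R0=(0,0,0,1)
Op 7: inc R3 by 4 -> R3=(0,0,0,5) value=5
Op 8: inc R2 by 2 -> R2=(0,0,2,1) value=3
Op 9: inc R3 by 4 -> R3=(0,0,0,9) value=9
Op 10: inc R1 by 3 -> R1=(0,3,0,0) value=3

Answer: 0 0 0 1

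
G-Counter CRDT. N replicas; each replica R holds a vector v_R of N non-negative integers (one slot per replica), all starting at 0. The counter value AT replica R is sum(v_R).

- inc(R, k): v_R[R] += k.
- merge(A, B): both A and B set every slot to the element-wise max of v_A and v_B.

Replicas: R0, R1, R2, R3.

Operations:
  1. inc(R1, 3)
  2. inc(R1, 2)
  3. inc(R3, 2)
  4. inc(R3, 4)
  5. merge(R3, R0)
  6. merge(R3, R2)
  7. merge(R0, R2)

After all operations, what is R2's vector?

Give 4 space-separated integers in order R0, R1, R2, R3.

Op 1: inc R1 by 3 -> R1=(0,3,0,0) value=3
Op 2: inc R1 by 2 -> R1=(0,5,0,0) value=5
Op 3: inc R3 by 2 -> R3=(0,0,0,2) value=2
Op 4: inc R3 by 4 -> R3=(0,0,0,6) value=6
Op 5: merge R3<->R0 -> R3=(0,0,0,6) R0=(0,0,0,6)
Op 6: merge R3<->R2 -> R3=(0,0,0,6) R2=(0,0,0,6)
Op 7: merge R0<->R2 -> R0=(0,0,0,6) R2=(0,0,0,6)

Answer: 0 0 0 6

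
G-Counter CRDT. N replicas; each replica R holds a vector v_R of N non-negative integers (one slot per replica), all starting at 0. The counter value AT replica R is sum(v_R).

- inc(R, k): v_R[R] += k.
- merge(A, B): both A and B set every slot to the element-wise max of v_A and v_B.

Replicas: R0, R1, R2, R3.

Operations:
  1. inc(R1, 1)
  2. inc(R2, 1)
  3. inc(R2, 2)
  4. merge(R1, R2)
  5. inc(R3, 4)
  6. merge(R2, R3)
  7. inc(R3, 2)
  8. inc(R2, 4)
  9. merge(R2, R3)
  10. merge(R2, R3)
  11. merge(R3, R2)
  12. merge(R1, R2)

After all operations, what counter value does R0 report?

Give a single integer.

Op 1: inc R1 by 1 -> R1=(0,1,0,0) value=1
Op 2: inc R2 by 1 -> R2=(0,0,1,0) value=1
Op 3: inc R2 by 2 -> R2=(0,0,3,0) value=3
Op 4: merge R1<->R2 -> R1=(0,1,3,0) R2=(0,1,3,0)
Op 5: inc R3 by 4 -> R3=(0,0,0,4) value=4
Op 6: merge R2<->R3 -> R2=(0,1,3,4) R3=(0,1,3,4)
Op 7: inc R3 by 2 -> R3=(0,1,3,6) value=10
Op 8: inc R2 by 4 -> R2=(0,1,7,4) value=12
Op 9: merge R2<->R3 -> R2=(0,1,7,6) R3=(0,1,7,6)
Op 10: merge R2<->R3 -> R2=(0,1,7,6) R3=(0,1,7,6)
Op 11: merge R3<->R2 -> R3=(0,1,7,6) R2=(0,1,7,6)
Op 12: merge R1<->R2 -> R1=(0,1,7,6) R2=(0,1,7,6)

Answer: 0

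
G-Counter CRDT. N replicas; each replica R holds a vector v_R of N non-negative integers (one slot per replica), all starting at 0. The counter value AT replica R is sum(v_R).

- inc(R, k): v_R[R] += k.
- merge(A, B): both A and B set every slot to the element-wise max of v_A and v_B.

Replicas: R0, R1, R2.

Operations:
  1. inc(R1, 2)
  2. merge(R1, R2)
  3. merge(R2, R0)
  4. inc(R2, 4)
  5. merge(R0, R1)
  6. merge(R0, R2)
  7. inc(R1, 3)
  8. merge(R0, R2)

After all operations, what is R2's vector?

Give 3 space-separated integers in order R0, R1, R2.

Op 1: inc R1 by 2 -> R1=(0,2,0) value=2
Op 2: merge R1<->R2 -> R1=(0,2,0) R2=(0,2,0)
Op 3: merge R2<->R0 -> R2=(0,2,0) R0=(0,2,0)
Op 4: inc R2 by 4 -> R2=(0,2,4) value=6
Op 5: merge R0<->R1 -> R0=(0,2,0) R1=(0,2,0)
Op 6: merge R0<->R2 -> R0=(0,2,4) R2=(0,2,4)
Op 7: inc R1 by 3 -> R1=(0,5,0) value=5
Op 8: merge R0<->R2 -> R0=(0,2,4) R2=(0,2,4)

Answer: 0 2 4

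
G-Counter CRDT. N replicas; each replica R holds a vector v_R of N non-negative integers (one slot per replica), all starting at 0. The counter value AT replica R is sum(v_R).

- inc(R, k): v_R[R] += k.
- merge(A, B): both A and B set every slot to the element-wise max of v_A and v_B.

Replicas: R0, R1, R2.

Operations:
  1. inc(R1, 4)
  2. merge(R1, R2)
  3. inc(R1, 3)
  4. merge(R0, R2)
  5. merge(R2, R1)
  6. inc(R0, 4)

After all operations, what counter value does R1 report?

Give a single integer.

Op 1: inc R1 by 4 -> R1=(0,4,0) value=4
Op 2: merge R1<->R2 -> R1=(0,4,0) R2=(0,4,0)
Op 3: inc R1 by 3 -> R1=(0,7,0) value=7
Op 4: merge R0<->R2 -> R0=(0,4,0) R2=(0,4,0)
Op 5: merge R2<->R1 -> R2=(0,7,0) R1=(0,7,0)
Op 6: inc R0 by 4 -> R0=(4,4,0) value=8

Answer: 7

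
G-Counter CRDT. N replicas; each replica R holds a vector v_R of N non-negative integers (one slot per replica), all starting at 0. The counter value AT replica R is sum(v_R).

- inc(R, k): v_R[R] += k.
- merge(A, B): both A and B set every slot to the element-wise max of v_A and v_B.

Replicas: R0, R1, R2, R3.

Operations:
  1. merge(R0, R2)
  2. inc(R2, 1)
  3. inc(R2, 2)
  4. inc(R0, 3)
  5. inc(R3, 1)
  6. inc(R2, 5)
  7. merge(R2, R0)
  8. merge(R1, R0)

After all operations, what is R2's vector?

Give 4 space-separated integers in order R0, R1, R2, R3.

Answer: 3 0 8 0

Derivation:
Op 1: merge R0<->R2 -> R0=(0,0,0,0) R2=(0,0,0,0)
Op 2: inc R2 by 1 -> R2=(0,0,1,0) value=1
Op 3: inc R2 by 2 -> R2=(0,0,3,0) value=3
Op 4: inc R0 by 3 -> R0=(3,0,0,0) value=3
Op 5: inc R3 by 1 -> R3=(0,0,0,1) value=1
Op 6: inc R2 by 5 -> R2=(0,0,8,0) value=8
Op 7: merge R2<->R0 -> R2=(3,0,8,0) R0=(3,0,8,0)
Op 8: merge R1<->R0 -> R1=(3,0,8,0) R0=(3,0,8,0)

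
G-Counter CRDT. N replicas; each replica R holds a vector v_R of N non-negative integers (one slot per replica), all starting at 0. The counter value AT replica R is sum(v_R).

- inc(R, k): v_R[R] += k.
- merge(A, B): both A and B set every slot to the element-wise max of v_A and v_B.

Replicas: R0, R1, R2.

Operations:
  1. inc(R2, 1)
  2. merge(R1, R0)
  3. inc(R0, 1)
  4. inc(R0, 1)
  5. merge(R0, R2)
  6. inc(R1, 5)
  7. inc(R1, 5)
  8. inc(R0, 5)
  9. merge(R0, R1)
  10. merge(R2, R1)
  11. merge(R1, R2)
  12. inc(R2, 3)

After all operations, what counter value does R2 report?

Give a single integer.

Answer: 21

Derivation:
Op 1: inc R2 by 1 -> R2=(0,0,1) value=1
Op 2: merge R1<->R0 -> R1=(0,0,0) R0=(0,0,0)
Op 3: inc R0 by 1 -> R0=(1,0,0) value=1
Op 4: inc R0 by 1 -> R0=(2,0,0) value=2
Op 5: merge R0<->R2 -> R0=(2,0,1) R2=(2,0,1)
Op 6: inc R1 by 5 -> R1=(0,5,0) value=5
Op 7: inc R1 by 5 -> R1=(0,10,0) value=10
Op 8: inc R0 by 5 -> R0=(7,0,1) value=8
Op 9: merge R0<->R1 -> R0=(7,10,1) R1=(7,10,1)
Op 10: merge R2<->R1 -> R2=(7,10,1) R1=(7,10,1)
Op 11: merge R1<->R2 -> R1=(7,10,1) R2=(7,10,1)
Op 12: inc R2 by 3 -> R2=(7,10,4) value=21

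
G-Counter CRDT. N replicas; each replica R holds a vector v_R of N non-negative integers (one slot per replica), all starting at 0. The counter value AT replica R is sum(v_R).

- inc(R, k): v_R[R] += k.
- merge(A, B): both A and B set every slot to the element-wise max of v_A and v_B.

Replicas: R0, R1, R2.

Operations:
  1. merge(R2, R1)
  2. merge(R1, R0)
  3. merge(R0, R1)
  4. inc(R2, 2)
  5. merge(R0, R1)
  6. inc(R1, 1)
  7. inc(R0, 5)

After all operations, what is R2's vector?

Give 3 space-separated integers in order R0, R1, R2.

Op 1: merge R2<->R1 -> R2=(0,0,0) R1=(0,0,0)
Op 2: merge R1<->R0 -> R1=(0,0,0) R0=(0,0,0)
Op 3: merge R0<->R1 -> R0=(0,0,0) R1=(0,0,0)
Op 4: inc R2 by 2 -> R2=(0,0,2) value=2
Op 5: merge R0<->R1 -> R0=(0,0,0) R1=(0,0,0)
Op 6: inc R1 by 1 -> R1=(0,1,0) value=1
Op 7: inc R0 by 5 -> R0=(5,0,0) value=5

Answer: 0 0 2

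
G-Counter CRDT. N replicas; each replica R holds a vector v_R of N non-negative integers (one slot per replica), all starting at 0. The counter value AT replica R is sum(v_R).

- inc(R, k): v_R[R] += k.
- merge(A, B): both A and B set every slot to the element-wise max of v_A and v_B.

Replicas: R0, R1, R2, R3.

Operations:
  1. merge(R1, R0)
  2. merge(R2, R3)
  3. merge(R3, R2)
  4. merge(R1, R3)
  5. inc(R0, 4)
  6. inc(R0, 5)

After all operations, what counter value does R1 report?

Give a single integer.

Answer: 0

Derivation:
Op 1: merge R1<->R0 -> R1=(0,0,0,0) R0=(0,0,0,0)
Op 2: merge R2<->R3 -> R2=(0,0,0,0) R3=(0,0,0,0)
Op 3: merge R3<->R2 -> R3=(0,0,0,0) R2=(0,0,0,0)
Op 4: merge R1<->R3 -> R1=(0,0,0,0) R3=(0,0,0,0)
Op 5: inc R0 by 4 -> R0=(4,0,0,0) value=4
Op 6: inc R0 by 5 -> R0=(9,0,0,0) value=9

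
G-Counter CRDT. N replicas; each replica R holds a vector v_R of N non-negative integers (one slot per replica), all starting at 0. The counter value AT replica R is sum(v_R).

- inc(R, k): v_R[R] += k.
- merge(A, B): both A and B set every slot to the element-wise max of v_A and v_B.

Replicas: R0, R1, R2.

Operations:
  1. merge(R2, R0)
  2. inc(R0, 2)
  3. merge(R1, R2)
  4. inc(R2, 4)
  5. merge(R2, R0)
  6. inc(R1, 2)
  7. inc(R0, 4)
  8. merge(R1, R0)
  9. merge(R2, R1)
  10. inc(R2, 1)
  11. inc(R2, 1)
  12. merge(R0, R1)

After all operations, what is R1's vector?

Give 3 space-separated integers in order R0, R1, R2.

Answer: 6 2 4

Derivation:
Op 1: merge R2<->R0 -> R2=(0,0,0) R0=(0,0,0)
Op 2: inc R0 by 2 -> R0=(2,0,0) value=2
Op 3: merge R1<->R2 -> R1=(0,0,0) R2=(0,0,0)
Op 4: inc R2 by 4 -> R2=(0,0,4) value=4
Op 5: merge R2<->R0 -> R2=(2,0,4) R0=(2,0,4)
Op 6: inc R1 by 2 -> R1=(0,2,0) value=2
Op 7: inc R0 by 4 -> R0=(6,0,4) value=10
Op 8: merge R1<->R0 -> R1=(6,2,4) R0=(6,2,4)
Op 9: merge R2<->R1 -> R2=(6,2,4) R1=(6,2,4)
Op 10: inc R2 by 1 -> R2=(6,2,5) value=13
Op 11: inc R2 by 1 -> R2=(6,2,6) value=14
Op 12: merge R0<->R1 -> R0=(6,2,4) R1=(6,2,4)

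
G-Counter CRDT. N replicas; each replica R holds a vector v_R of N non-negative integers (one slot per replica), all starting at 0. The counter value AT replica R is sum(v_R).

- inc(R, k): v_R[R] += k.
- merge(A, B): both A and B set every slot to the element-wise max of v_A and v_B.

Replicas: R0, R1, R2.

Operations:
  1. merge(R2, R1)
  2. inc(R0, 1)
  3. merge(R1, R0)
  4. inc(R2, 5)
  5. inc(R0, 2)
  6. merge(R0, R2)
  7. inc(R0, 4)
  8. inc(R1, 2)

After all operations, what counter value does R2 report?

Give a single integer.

Op 1: merge R2<->R1 -> R2=(0,0,0) R1=(0,0,0)
Op 2: inc R0 by 1 -> R0=(1,0,0) value=1
Op 3: merge R1<->R0 -> R1=(1,0,0) R0=(1,0,0)
Op 4: inc R2 by 5 -> R2=(0,0,5) value=5
Op 5: inc R0 by 2 -> R0=(3,0,0) value=3
Op 6: merge R0<->R2 -> R0=(3,0,5) R2=(3,0,5)
Op 7: inc R0 by 4 -> R0=(7,0,5) value=12
Op 8: inc R1 by 2 -> R1=(1,2,0) value=3

Answer: 8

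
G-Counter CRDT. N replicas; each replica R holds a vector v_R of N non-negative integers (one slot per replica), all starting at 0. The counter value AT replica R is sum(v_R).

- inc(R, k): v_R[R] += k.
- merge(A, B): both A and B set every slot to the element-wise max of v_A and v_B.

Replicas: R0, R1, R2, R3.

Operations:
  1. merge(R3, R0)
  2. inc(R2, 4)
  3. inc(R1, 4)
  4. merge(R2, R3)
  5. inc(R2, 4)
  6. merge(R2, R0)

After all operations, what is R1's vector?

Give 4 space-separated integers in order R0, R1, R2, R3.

Answer: 0 4 0 0

Derivation:
Op 1: merge R3<->R0 -> R3=(0,0,0,0) R0=(0,0,0,0)
Op 2: inc R2 by 4 -> R2=(0,0,4,0) value=4
Op 3: inc R1 by 4 -> R1=(0,4,0,0) value=4
Op 4: merge R2<->R3 -> R2=(0,0,4,0) R3=(0,0,4,0)
Op 5: inc R2 by 4 -> R2=(0,0,8,0) value=8
Op 6: merge R2<->R0 -> R2=(0,0,8,0) R0=(0,0,8,0)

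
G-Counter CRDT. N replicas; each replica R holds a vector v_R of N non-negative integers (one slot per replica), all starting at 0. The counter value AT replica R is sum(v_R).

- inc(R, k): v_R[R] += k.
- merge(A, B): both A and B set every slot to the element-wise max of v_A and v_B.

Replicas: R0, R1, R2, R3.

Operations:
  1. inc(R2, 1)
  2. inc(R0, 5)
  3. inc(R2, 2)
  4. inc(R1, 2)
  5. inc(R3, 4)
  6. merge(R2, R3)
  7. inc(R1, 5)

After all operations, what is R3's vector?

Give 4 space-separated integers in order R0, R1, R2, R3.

Op 1: inc R2 by 1 -> R2=(0,0,1,0) value=1
Op 2: inc R0 by 5 -> R0=(5,0,0,0) value=5
Op 3: inc R2 by 2 -> R2=(0,0,3,0) value=3
Op 4: inc R1 by 2 -> R1=(0,2,0,0) value=2
Op 5: inc R3 by 4 -> R3=(0,0,0,4) value=4
Op 6: merge R2<->R3 -> R2=(0,0,3,4) R3=(0,0,3,4)
Op 7: inc R1 by 5 -> R1=(0,7,0,0) value=7

Answer: 0 0 3 4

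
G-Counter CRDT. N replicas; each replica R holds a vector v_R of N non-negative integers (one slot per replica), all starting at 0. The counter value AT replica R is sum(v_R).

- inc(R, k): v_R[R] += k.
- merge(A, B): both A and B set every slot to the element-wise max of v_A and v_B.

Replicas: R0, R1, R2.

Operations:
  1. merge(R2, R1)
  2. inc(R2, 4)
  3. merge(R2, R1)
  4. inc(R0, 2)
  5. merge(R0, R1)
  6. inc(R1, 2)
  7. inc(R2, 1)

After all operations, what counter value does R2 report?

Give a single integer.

Op 1: merge R2<->R1 -> R2=(0,0,0) R1=(0,0,0)
Op 2: inc R2 by 4 -> R2=(0,0,4) value=4
Op 3: merge R2<->R1 -> R2=(0,0,4) R1=(0,0,4)
Op 4: inc R0 by 2 -> R0=(2,0,0) value=2
Op 5: merge R0<->R1 -> R0=(2,0,4) R1=(2,0,4)
Op 6: inc R1 by 2 -> R1=(2,2,4) value=8
Op 7: inc R2 by 1 -> R2=(0,0,5) value=5

Answer: 5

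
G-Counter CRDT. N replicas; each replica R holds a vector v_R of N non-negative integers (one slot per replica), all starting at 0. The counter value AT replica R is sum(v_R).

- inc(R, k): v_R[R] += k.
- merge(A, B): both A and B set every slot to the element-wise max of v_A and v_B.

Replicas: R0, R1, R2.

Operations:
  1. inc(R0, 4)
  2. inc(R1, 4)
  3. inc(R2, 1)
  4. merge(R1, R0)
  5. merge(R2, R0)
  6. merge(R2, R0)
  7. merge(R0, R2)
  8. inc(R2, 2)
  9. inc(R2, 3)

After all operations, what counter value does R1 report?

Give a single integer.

Op 1: inc R0 by 4 -> R0=(4,0,0) value=4
Op 2: inc R1 by 4 -> R1=(0,4,0) value=4
Op 3: inc R2 by 1 -> R2=(0,0,1) value=1
Op 4: merge R1<->R0 -> R1=(4,4,0) R0=(4,4,0)
Op 5: merge R2<->R0 -> R2=(4,4,1) R0=(4,4,1)
Op 6: merge R2<->R0 -> R2=(4,4,1) R0=(4,4,1)
Op 7: merge R0<->R2 -> R0=(4,4,1) R2=(4,4,1)
Op 8: inc R2 by 2 -> R2=(4,4,3) value=11
Op 9: inc R2 by 3 -> R2=(4,4,6) value=14

Answer: 8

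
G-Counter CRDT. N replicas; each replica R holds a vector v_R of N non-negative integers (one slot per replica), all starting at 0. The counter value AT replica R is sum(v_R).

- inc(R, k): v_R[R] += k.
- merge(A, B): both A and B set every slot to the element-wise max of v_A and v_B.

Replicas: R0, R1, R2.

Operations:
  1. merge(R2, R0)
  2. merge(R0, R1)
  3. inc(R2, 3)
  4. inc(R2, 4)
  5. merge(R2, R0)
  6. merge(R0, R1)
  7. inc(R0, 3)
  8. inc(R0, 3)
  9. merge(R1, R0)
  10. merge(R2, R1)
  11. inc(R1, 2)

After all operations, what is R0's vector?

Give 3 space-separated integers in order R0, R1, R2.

Answer: 6 0 7

Derivation:
Op 1: merge R2<->R0 -> R2=(0,0,0) R0=(0,0,0)
Op 2: merge R0<->R1 -> R0=(0,0,0) R1=(0,0,0)
Op 3: inc R2 by 3 -> R2=(0,0,3) value=3
Op 4: inc R2 by 4 -> R2=(0,0,7) value=7
Op 5: merge R2<->R0 -> R2=(0,0,7) R0=(0,0,7)
Op 6: merge R0<->R1 -> R0=(0,0,7) R1=(0,0,7)
Op 7: inc R0 by 3 -> R0=(3,0,7) value=10
Op 8: inc R0 by 3 -> R0=(6,0,7) value=13
Op 9: merge R1<->R0 -> R1=(6,0,7) R0=(6,0,7)
Op 10: merge R2<->R1 -> R2=(6,0,7) R1=(6,0,7)
Op 11: inc R1 by 2 -> R1=(6,2,7) value=15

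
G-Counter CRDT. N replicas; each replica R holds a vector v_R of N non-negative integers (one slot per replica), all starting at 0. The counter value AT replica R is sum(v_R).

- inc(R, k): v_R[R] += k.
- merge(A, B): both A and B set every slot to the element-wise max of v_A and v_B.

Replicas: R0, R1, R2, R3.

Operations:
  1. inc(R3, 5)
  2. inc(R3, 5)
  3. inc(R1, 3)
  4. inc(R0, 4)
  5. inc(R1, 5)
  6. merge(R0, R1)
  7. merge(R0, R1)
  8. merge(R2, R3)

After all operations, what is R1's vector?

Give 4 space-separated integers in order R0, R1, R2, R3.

Answer: 4 8 0 0

Derivation:
Op 1: inc R3 by 5 -> R3=(0,0,0,5) value=5
Op 2: inc R3 by 5 -> R3=(0,0,0,10) value=10
Op 3: inc R1 by 3 -> R1=(0,3,0,0) value=3
Op 4: inc R0 by 4 -> R0=(4,0,0,0) value=4
Op 5: inc R1 by 5 -> R1=(0,8,0,0) value=8
Op 6: merge R0<->R1 -> R0=(4,8,0,0) R1=(4,8,0,0)
Op 7: merge R0<->R1 -> R0=(4,8,0,0) R1=(4,8,0,0)
Op 8: merge R2<->R3 -> R2=(0,0,0,10) R3=(0,0,0,10)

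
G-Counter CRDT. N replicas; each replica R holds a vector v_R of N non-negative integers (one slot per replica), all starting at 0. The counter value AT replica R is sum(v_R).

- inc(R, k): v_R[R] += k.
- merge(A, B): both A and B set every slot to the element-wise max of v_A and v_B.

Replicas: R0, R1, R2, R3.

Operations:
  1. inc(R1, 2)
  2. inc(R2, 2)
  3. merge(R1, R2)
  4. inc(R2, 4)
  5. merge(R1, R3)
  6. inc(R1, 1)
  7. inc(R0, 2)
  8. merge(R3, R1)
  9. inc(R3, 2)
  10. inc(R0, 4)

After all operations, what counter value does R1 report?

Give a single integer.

Op 1: inc R1 by 2 -> R1=(0,2,0,0) value=2
Op 2: inc R2 by 2 -> R2=(0,0,2,0) value=2
Op 3: merge R1<->R2 -> R1=(0,2,2,0) R2=(0,2,2,0)
Op 4: inc R2 by 4 -> R2=(0,2,6,0) value=8
Op 5: merge R1<->R3 -> R1=(0,2,2,0) R3=(0,2,2,0)
Op 6: inc R1 by 1 -> R1=(0,3,2,0) value=5
Op 7: inc R0 by 2 -> R0=(2,0,0,0) value=2
Op 8: merge R3<->R1 -> R3=(0,3,2,0) R1=(0,3,2,0)
Op 9: inc R3 by 2 -> R3=(0,3,2,2) value=7
Op 10: inc R0 by 4 -> R0=(6,0,0,0) value=6

Answer: 5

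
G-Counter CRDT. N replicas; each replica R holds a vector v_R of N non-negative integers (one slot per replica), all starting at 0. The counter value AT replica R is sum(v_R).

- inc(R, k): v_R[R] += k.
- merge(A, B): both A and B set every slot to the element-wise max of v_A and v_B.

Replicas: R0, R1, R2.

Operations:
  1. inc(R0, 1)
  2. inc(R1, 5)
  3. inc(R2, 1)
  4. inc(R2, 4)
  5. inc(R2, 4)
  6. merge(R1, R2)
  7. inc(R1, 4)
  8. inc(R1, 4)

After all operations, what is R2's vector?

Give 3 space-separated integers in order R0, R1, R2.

Answer: 0 5 9

Derivation:
Op 1: inc R0 by 1 -> R0=(1,0,0) value=1
Op 2: inc R1 by 5 -> R1=(0,5,0) value=5
Op 3: inc R2 by 1 -> R2=(0,0,1) value=1
Op 4: inc R2 by 4 -> R2=(0,0,5) value=5
Op 5: inc R2 by 4 -> R2=(0,0,9) value=9
Op 6: merge R1<->R2 -> R1=(0,5,9) R2=(0,5,9)
Op 7: inc R1 by 4 -> R1=(0,9,9) value=18
Op 8: inc R1 by 4 -> R1=(0,13,9) value=22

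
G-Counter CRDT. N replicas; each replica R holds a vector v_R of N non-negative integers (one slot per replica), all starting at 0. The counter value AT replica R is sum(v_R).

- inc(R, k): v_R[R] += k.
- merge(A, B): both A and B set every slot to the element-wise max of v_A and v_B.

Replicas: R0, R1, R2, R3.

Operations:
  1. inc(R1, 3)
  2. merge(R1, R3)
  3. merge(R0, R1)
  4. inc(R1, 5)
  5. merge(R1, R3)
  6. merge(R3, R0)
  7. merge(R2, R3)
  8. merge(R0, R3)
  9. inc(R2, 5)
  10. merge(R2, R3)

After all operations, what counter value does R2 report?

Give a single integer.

Answer: 13

Derivation:
Op 1: inc R1 by 3 -> R1=(0,3,0,0) value=3
Op 2: merge R1<->R3 -> R1=(0,3,0,0) R3=(0,3,0,0)
Op 3: merge R0<->R1 -> R0=(0,3,0,0) R1=(0,3,0,0)
Op 4: inc R1 by 5 -> R1=(0,8,0,0) value=8
Op 5: merge R1<->R3 -> R1=(0,8,0,0) R3=(0,8,0,0)
Op 6: merge R3<->R0 -> R3=(0,8,0,0) R0=(0,8,0,0)
Op 7: merge R2<->R3 -> R2=(0,8,0,0) R3=(0,8,0,0)
Op 8: merge R0<->R3 -> R0=(0,8,0,0) R3=(0,8,0,0)
Op 9: inc R2 by 5 -> R2=(0,8,5,0) value=13
Op 10: merge R2<->R3 -> R2=(0,8,5,0) R3=(0,8,5,0)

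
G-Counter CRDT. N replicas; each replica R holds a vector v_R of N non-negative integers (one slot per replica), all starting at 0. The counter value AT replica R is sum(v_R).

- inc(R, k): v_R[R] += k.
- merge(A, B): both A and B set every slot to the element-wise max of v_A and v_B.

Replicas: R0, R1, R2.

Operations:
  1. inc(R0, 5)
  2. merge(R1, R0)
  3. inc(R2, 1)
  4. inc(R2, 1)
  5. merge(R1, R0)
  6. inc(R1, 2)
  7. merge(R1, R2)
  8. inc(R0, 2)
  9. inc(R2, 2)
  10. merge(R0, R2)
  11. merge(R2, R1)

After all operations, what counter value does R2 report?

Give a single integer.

Answer: 13

Derivation:
Op 1: inc R0 by 5 -> R0=(5,0,0) value=5
Op 2: merge R1<->R0 -> R1=(5,0,0) R0=(5,0,0)
Op 3: inc R2 by 1 -> R2=(0,0,1) value=1
Op 4: inc R2 by 1 -> R2=(0,0,2) value=2
Op 5: merge R1<->R0 -> R1=(5,0,0) R0=(5,0,0)
Op 6: inc R1 by 2 -> R1=(5,2,0) value=7
Op 7: merge R1<->R2 -> R1=(5,2,2) R2=(5,2,2)
Op 8: inc R0 by 2 -> R0=(7,0,0) value=7
Op 9: inc R2 by 2 -> R2=(5,2,4) value=11
Op 10: merge R0<->R2 -> R0=(7,2,4) R2=(7,2,4)
Op 11: merge R2<->R1 -> R2=(7,2,4) R1=(7,2,4)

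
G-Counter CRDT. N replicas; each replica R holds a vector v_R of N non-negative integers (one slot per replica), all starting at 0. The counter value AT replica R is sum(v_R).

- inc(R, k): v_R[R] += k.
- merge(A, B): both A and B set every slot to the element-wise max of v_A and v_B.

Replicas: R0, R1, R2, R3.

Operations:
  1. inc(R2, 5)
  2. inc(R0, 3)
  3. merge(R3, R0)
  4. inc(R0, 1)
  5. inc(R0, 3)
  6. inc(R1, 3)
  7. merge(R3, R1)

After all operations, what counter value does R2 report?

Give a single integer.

Op 1: inc R2 by 5 -> R2=(0,0,5,0) value=5
Op 2: inc R0 by 3 -> R0=(3,0,0,0) value=3
Op 3: merge R3<->R0 -> R3=(3,0,0,0) R0=(3,0,0,0)
Op 4: inc R0 by 1 -> R0=(4,0,0,0) value=4
Op 5: inc R0 by 3 -> R0=(7,0,0,0) value=7
Op 6: inc R1 by 3 -> R1=(0,3,0,0) value=3
Op 7: merge R3<->R1 -> R3=(3,3,0,0) R1=(3,3,0,0)

Answer: 5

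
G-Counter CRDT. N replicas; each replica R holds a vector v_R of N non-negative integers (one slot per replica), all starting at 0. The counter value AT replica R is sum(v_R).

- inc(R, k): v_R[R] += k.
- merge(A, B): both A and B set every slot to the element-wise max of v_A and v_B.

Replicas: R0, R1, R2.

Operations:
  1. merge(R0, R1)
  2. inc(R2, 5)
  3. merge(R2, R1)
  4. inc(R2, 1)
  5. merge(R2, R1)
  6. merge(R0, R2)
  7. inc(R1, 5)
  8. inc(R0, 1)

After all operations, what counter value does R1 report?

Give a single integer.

Answer: 11

Derivation:
Op 1: merge R0<->R1 -> R0=(0,0,0) R1=(0,0,0)
Op 2: inc R2 by 5 -> R2=(0,0,5) value=5
Op 3: merge R2<->R1 -> R2=(0,0,5) R1=(0,0,5)
Op 4: inc R2 by 1 -> R2=(0,0,6) value=6
Op 5: merge R2<->R1 -> R2=(0,0,6) R1=(0,0,6)
Op 6: merge R0<->R2 -> R0=(0,0,6) R2=(0,0,6)
Op 7: inc R1 by 5 -> R1=(0,5,6) value=11
Op 8: inc R0 by 1 -> R0=(1,0,6) value=7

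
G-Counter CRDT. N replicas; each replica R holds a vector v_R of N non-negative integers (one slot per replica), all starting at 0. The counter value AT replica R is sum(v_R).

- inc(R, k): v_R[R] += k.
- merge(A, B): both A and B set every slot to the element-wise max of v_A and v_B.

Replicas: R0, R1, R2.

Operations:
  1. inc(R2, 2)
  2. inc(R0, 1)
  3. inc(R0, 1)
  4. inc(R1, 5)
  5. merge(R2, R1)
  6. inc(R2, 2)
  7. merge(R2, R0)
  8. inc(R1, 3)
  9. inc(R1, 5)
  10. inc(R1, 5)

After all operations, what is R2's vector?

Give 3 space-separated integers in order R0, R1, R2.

Op 1: inc R2 by 2 -> R2=(0,0,2) value=2
Op 2: inc R0 by 1 -> R0=(1,0,0) value=1
Op 3: inc R0 by 1 -> R0=(2,0,0) value=2
Op 4: inc R1 by 5 -> R1=(0,5,0) value=5
Op 5: merge R2<->R1 -> R2=(0,5,2) R1=(0,5,2)
Op 6: inc R2 by 2 -> R2=(0,5,4) value=9
Op 7: merge R2<->R0 -> R2=(2,5,4) R0=(2,5,4)
Op 8: inc R1 by 3 -> R1=(0,8,2) value=10
Op 9: inc R1 by 5 -> R1=(0,13,2) value=15
Op 10: inc R1 by 5 -> R1=(0,18,2) value=20

Answer: 2 5 4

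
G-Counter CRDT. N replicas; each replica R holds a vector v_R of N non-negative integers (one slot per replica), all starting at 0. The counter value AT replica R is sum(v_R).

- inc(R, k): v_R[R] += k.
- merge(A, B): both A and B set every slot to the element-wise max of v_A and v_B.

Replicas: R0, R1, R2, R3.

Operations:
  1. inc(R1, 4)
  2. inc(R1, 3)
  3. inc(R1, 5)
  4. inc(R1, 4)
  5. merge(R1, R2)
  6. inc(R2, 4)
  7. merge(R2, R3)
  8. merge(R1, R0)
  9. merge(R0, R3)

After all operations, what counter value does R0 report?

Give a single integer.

Op 1: inc R1 by 4 -> R1=(0,4,0,0) value=4
Op 2: inc R1 by 3 -> R1=(0,7,0,0) value=7
Op 3: inc R1 by 5 -> R1=(0,12,0,0) value=12
Op 4: inc R1 by 4 -> R1=(0,16,0,0) value=16
Op 5: merge R1<->R2 -> R1=(0,16,0,0) R2=(0,16,0,0)
Op 6: inc R2 by 4 -> R2=(0,16,4,0) value=20
Op 7: merge R2<->R3 -> R2=(0,16,4,0) R3=(0,16,4,0)
Op 8: merge R1<->R0 -> R1=(0,16,0,0) R0=(0,16,0,0)
Op 9: merge R0<->R3 -> R0=(0,16,4,0) R3=(0,16,4,0)

Answer: 20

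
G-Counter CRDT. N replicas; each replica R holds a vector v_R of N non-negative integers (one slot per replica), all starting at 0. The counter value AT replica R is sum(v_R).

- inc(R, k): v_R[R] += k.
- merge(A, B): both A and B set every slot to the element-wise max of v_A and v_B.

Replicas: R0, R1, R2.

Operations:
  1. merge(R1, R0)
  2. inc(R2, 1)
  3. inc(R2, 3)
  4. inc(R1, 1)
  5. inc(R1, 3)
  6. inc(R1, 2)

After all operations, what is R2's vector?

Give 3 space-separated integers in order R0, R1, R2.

Answer: 0 0 4

Derivation:
Op 1: merge R1<->R0 -> R1=(0,0,0) R0=(0,0,0)
Op 2: inc R2 by 1 -> R2=(0,0,1) value=1
Op 3: inc R2 by 3 -> R2=(0,0,4) value=4
Op 4: inc R1 by 1 -> R1=(0,1,0) value=1
Op 5: inc R1 by 3 -> R1=(0,4,0) value=4
Op 6: inc R1 by 2 -> R1=(0,6,0) value=6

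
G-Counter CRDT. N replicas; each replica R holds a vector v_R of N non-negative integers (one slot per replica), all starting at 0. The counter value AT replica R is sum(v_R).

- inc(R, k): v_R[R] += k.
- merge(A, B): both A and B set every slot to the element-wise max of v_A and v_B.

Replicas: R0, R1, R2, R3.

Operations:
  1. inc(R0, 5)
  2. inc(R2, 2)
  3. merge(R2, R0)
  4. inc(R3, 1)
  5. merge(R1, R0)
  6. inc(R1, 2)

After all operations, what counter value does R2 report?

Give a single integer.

Answer: 7

Derivation:
Op 1: inc R0 by 5 -> R0=(5,0,0,0) value=5
Op 2: inc R2 by 2 -> R2=(0,0,2,0) value=2
Op 3: merge R2<->R0 -> R2=(5,0,2,0) R0=(5,0,2,0)
Op 4: inc R3 by 1 -> R3=(0,0,0,1) value=1
Op 5: merge R1<->R0 -> R1=(5,0,2,0) R0=(5,0,2,0)
Op 6: inc R1 by 2 -> R1=(5,2,2,0) value=9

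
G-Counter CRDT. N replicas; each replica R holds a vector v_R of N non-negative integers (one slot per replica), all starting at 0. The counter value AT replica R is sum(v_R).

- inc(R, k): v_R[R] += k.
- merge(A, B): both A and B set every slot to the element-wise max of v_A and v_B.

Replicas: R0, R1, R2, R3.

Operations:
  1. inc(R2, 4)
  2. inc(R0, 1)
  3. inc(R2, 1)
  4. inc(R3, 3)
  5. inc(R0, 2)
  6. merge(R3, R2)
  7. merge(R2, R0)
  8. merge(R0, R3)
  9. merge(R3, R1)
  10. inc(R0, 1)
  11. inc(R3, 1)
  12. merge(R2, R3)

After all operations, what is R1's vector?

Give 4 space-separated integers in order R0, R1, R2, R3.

Answer: 3 0 5 3

Derivation:
Op 1: inc R2 by 4 -> R2=(0,0,4,0) value=4
Op 2: inc R0 by 1 -> R0=(1,0,0,0) value=1
Op 3: inc R2 by 1 -> R2=(0,0,5,0) value=5
Op 4: inc R3 by 3 -> R3=(0,0,0,3) value=3
Op 5: inc R0 by 2 -> R0=(3,0,0,0) value=3
Op 6: merge R3<->R2 -> R3=(0,0,5,3) R2=(0,0,5,3)
Op 7: merge R2<->R0 -> R2=(3,0,5,3) R0=(3,0,5,3)
Op 8: merge R0<->R3 -> R0=(3,0,5,3) R3=(3,0,5,3)
Op 9: merge R3<->R1 -> R3=(3,0,5,3) R1=(3,0,5,3)
Op 10: inc R0 by 1 -> R0=(4,0,5,3) value=12
Op 11: inc R3 by 1 -> R3=(3,0,5,4) value=12
Op 12: merge R2<->R3 -> R2=(3,0,5,4) R3=(3,0,5,4)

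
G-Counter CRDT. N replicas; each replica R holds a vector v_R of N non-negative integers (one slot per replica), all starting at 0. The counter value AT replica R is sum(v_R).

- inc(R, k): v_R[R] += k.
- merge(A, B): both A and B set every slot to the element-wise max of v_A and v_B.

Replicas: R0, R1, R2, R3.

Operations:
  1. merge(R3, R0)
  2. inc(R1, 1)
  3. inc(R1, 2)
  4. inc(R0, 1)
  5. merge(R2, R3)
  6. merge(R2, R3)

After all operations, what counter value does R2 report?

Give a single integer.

Answer: 0

Derivation:
Op 1: merge R3<->R0 -> R3=(0,0,0,0) R0=(0,0,0,0)
Op 2: inc R1 by 1 -> R1=(0,1,0,0) value=1
Op 3: inc R1 by 2 -> R1=(0,3,0,0) value=3
Op 4: inc R0 by 1 -> R0=(1,0,0,0) value=1
Op 5: merge R2<->R3 -> R2=(0,0,0,0) R3=(0,0,0,0)
Op 6: merge R2<->R3 -> R2=(0,0,0,0) R3=(0,0,0,0)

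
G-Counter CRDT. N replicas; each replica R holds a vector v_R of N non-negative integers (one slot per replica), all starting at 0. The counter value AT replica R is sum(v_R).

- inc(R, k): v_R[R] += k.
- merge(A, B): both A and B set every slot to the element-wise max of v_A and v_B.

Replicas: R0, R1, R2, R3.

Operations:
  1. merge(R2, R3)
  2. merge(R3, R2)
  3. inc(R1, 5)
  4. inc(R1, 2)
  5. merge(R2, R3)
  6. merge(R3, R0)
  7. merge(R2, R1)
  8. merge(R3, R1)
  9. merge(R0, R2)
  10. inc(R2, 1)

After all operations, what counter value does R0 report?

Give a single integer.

Answer: 7

Derivation:
Op 1: merge R2<->R3 -> R2=(0,0,0,0) R3=(0,0,0,0)
Op 2: merge R3<->R2 -> R3=(0,0,0,0) R2=(0,0,0,0)
Op 3: inc R1 by 5 -> R1=(0,5,0,0) value=5
Op 4: inc R1 by 2 -> R1=(0,7,0,0) value=7
Op 5: merge R2<->R3 -> R2=(0,0,0,0) R3=(0,0,0,0)
Op 6: merge R3<->R0 -> R3=(0,0,0,0) R0=(0,0,0,0)
Op 7: merge R2<->R1 -> R2=(0,7,0,0) R1=(0,7,0,0)
Op 8: merge R3<->R1 -> R3=(0,7,0,0) R1=(0,7,0,0)
Op 9: merge R0<->R2 -> R0=(0,7,0,0) R2=(0,7,0,0)
Op 10: inc R2 by 1 -> R2=(0,7,1,0) value=8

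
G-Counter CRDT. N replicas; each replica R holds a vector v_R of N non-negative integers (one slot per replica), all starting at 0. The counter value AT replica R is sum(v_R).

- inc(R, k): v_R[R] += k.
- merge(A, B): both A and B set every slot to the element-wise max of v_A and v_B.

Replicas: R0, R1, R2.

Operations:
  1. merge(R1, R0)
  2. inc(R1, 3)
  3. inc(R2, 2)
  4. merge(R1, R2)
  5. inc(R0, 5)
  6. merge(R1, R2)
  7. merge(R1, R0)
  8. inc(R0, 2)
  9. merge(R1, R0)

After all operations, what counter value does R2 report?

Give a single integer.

Answer: 5

Derivation:
Op 1: merge R1<->R0 -> R1=(0,0,0) R0=(0,0,0)
Op 2: inc R1 by 3 -> R1=(0,3,0) value=3
Op 3: inc R2 by 2 -> R2=(0,0,2) value=2
Op 4: merge R1<->R2 -> R1=(0,3,2) R2=(0,3,2)
Op 5: inc R0 by 5 -> R0=(5,0,0) value=5
Op 6: merge R1<->R2 -> R1=(0,3,2) R2=(0,3,2)
Op 7: merge R1<->R0 -> R1=(5,3,2) R0=(5,3,2)
Op 8: inc R0 by 2 -> R0=(7,3,2) value=12
Op 9: merge R1<->R0 -> R1=(7,3,2) R0=(7,3,2)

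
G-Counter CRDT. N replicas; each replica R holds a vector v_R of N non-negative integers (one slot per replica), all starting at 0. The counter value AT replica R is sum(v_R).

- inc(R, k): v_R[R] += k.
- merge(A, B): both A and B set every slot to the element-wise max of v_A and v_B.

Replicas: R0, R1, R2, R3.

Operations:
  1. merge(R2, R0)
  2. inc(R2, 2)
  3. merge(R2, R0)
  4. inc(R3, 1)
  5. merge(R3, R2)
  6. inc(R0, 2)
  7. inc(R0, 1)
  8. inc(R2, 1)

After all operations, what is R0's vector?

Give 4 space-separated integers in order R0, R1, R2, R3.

Answer: 3 0 2 0

Derivation:
Op 1: merge R2<->R0 -> R2=(0,0,0,0) R0=(0,0,0,0)
Op 2: inc R2 by 2 -> R2=(0,0,2,0) value=2
Op 3: merge R2<->R0 -> R2=(0,0,2,0) R0=(0,0,2,0)
Op 4: inc R3 by 1 -> R3=(0,0,0,1) value=1
Op 5: merge R3<->R2 -> R3=(0,0,2,1) R2=(0,0,2,1)
Op 6: inc R0 by 2 -> R0=(2,0,2,0) value=4
Op 7: inc R0 by 1 -> R0=(3,0,2,0) value=5
Op 8: inc R2 by 1 -> R2=(0,0,3,1) value=4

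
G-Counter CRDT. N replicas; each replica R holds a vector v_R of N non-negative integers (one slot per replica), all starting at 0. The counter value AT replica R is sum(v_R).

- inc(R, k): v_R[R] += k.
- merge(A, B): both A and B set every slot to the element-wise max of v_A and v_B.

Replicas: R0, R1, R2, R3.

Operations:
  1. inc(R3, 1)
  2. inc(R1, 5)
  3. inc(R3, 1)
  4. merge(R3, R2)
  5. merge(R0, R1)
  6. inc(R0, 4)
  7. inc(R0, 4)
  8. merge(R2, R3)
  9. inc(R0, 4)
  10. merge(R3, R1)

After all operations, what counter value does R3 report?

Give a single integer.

Op 1: inc R3 by 1 -> R3=(0,0,0,1) value=1
Op 2: inc R1 by 5 -> R1=(0,5,0,0) value=5
Op 3: inc R3 by 1 -> R3=(0,0,0,2) value=2
Op 4: merge R3<->R2 -> R3=(0,0,0,2) R2=(0,0,0,2)
Op 5: merge R0<->R1 -> R0=(0,5,0,0) R1=(0,5,0,0)
Op 6: inc R0 by 4 -> R0=(4,5,0,0) value=9
Op 7: inc R0 by 4 -> R0=(8,5,0,0) value=13
Op 8: merge R2<->R3 -> R2=(0,0,0,2) R3=(0,0,0,2)
Op 9: inc R0 by 4 -> R0=(12,5,0,0) value=17
Op 10: merge R3<->R1 -> R3=(0,5,0,2) R1=(0,5,0,2)

Answer: 7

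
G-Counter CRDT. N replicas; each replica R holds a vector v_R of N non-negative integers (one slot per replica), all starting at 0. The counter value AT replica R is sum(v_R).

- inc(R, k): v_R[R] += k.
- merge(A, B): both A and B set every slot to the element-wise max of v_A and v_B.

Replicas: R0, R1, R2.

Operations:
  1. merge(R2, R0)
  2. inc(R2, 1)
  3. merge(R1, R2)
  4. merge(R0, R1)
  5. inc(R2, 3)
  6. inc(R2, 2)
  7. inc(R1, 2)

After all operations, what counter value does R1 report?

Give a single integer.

Op 1: merge R2<->R0 -> R2=(0,0,0) R0=(0,0,0)
Op 2: inc R2 by 1 -> R2=(0,0,1) value=1
Op 3: merge R1<->R2 -> R1=(0,0,1) R2=(0,0,1)
Op 4: merge R0<->R1 -> R0=(0,0,1) R1=(0,0,1)
Op 5: inc R2 by 3 -> R2=(0,0,4) value=4
Op 6: inc R2 by 2 -> R2=(0,0,6) value=6
Op 7: inc R1 by 2 -> R1=(0,2,1) value=3

Answer: 3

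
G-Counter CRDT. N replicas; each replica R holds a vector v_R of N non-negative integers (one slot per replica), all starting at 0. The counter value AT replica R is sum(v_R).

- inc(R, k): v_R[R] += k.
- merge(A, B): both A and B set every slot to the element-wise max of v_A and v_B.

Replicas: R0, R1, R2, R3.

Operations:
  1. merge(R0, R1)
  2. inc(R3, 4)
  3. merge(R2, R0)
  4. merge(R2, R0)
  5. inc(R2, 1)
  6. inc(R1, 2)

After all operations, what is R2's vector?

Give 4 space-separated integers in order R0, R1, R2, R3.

Op 1: merge R0<->R1 -> R0=(0,0,0,0) R1=(0,0,0,0)
Op 2: inc R3 by 4 -> R3=(0,0,0,4) value=4
Op 3: merge R2<->R0 -> R2=(0,0,0,0) R0=(0,0,0,0)
Op 4: merge R2<->R0 -> R2=(0,0,0,0) R0=(0,0,0,0)
Op 5: inc R2 by 1 -> R2=(0,0,1,0) value=1
Op 6: inc R1 by 2 -> R1=(0,2,0,0) value=2

Answer: 0 0 1 0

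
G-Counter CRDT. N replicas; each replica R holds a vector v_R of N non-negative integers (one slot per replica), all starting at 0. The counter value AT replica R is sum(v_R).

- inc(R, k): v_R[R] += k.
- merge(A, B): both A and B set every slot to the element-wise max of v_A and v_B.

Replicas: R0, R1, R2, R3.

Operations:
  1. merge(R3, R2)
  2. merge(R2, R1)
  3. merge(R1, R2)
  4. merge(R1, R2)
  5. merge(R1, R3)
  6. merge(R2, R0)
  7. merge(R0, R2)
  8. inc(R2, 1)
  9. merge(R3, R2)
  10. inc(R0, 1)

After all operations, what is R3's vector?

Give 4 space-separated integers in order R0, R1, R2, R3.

Answer: 0 0 1 0

Derivation:
Op 1: merge R3<->R2 -> R3=(0,0,0,0) R2=(0,0,0,0)
Op 2: merge R2<->R1 -> R2=(0,0,0,0) R1=(0,0,0,0)
Op 3: merge R1<->R2 -> R1=(0,0,0,0) R2=(0,0,0,0)
Op 4: merge R1<->R2 -> R1=(0,0,0,0) R2=(0,0,0,0)
Op 5: merge R1<->R3 -> R1=(0,0,0,0) R3=(0,0,0,0)
Op 6: merge R2<->R0 -> R2=(0,0,0,0) R0=(0,0,0,0)
Op 7: merge R0<->R2 -> R0=(0,0,0,0) R2=(0,0,0,0)
Op 8: inc R2 by 1 -> R2=(0,0,1,0) value=1
Op 9: merge R3<->R2 -> R3=(0,0,1,0) R2=(0,0,1,0)
Op 10: inc R0 by 1 -> R0=(1,0,0,0) value=1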